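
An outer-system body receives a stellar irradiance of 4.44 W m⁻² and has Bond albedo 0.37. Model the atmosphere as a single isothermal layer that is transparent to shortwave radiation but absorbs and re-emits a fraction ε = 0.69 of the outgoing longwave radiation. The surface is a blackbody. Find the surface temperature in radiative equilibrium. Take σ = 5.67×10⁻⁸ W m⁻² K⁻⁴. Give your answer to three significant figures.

65.9 K

At the top of the atmosphere, σT_e⁴ = S(1−α)/4 = 0.6993 W m⁻², giving T_e = 59.26 K.
For a single slab of emissivity ε, T_s⁴ = 2T_e⁴/(2−ε); thus T_s = 59.26·(1.527)^(1/4) = 65.87 K.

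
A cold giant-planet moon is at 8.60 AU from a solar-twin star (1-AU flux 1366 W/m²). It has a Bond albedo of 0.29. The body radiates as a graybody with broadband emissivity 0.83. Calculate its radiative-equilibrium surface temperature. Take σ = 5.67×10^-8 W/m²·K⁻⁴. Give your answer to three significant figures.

91.4 K

Irradiance scales as 1/d², so S = 1366 W/m² × (1/8.60)² = 18.47 W/m².
Averaging over the sphere, the absorbed flux is S(1−α)/4 = 3.278 W/m².
Equating to εσT⁴ with ε = 0.83: T = (3.278/0.83σ)^(1/4) = 91.36 K.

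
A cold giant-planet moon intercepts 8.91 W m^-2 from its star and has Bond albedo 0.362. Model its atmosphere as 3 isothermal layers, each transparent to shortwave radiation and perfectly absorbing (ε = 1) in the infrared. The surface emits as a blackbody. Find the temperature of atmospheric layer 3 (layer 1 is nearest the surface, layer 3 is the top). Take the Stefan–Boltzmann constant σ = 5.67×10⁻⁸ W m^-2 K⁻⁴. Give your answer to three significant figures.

70.8 K

The effective emission temperature is T_e = [S(1−α)/(4σ)]^¼ = 70.76 K.
In the N-layer model, layer k (counted from the surface) has T_k = (N+1−k)^(1/4)·T_e.
With k = 3: T_3 = (3+1−3)^¼·70.76 K = 70.76 K.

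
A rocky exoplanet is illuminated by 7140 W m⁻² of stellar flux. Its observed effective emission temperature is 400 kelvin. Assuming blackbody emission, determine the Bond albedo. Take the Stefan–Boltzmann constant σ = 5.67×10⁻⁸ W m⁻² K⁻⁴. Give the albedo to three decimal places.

Rearranging the radiative balance, α = 1 − 4σT⁴/S.
σT⁴ = 1452 W m⁻², so 4σT⁴ = 5806 W m⁻².
1−α = 5806/7140 = 0.8132, so α = 0.1868.

0.187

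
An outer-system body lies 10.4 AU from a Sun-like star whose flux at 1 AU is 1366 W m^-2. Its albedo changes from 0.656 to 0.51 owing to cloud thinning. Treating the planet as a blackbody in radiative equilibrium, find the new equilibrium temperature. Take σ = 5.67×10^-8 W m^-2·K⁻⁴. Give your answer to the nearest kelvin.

72 K

Flux at the orbit: S = 1366/(10.4)² = 12.63 W m^-2.
New equilibrium: T₂ = [(1−0.51)·12.63/(4σ)]^(1/4) = 72.27 K.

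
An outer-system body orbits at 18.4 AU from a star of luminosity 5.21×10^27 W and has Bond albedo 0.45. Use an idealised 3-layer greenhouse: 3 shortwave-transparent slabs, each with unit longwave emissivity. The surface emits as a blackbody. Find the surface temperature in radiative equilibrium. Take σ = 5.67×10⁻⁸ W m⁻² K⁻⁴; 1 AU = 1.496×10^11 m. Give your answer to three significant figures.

152 K

Orbital distance: d = 18.4 AU = 2.753×10^12 m.
Flux at the orbit: S = L/(4πd²) = 5.21×10^27/(4π·(2.75×10^12)²) = 54.72 W m⁻².
OLR = S(1−α)/4 = 7.524 W m⁻²; the top layer radiates at T_e = 107.3 K.
With N = 3 opaque layers, T_s = (N+1)^(1/4)·T_e = 4^(1/4)·107.3 = 151.8 K.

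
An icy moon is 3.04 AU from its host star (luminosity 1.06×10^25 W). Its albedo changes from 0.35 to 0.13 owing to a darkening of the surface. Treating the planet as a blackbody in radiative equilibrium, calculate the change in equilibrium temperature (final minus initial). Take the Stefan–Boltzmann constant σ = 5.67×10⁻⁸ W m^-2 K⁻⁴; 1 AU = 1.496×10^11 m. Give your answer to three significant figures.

d = 3.04 × 1.496×10^11 m = 4.548×10^11 m.
Flux at the orbit: S = L/(4πd²) = 1.06×10^25/(4π·(4.55×10^11)²) = 4.078 W m^-2.
Initial: T₁ = [S(1−0.35)/(4σ)]^(1/4) = 58.47 K.
After:  T₂ = [4.078·0.87/(4σ)]^(1/4) = 62.89 K.
ΔT = T₂ − T₁ = 4.420 K.

4.42 K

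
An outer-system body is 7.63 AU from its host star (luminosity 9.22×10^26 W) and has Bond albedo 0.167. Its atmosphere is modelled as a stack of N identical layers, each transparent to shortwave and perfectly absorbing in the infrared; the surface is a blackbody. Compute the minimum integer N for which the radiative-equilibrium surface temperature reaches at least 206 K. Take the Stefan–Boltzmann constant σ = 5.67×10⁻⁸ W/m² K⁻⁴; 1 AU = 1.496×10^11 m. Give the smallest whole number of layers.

d = 7.63 × 1.496×10^11 m = 1.141×10^12 m.
Spreading L over a sphere of radius d: S = 9.22×10^26/(4π·1.14×10^12²) = 56.31 W/m².
OLR = S(1−α)/4 = 11.73 W/m²; the top layer radiates at T_e = 119.9 K.
T_s = (N+1)^(1/4)·T_e ≥ 206 K requires N+1 ≥ (T_s/T_e)⁴ = (206/119.9)⁴ = 8.707.
Rounding up, N = 8.

8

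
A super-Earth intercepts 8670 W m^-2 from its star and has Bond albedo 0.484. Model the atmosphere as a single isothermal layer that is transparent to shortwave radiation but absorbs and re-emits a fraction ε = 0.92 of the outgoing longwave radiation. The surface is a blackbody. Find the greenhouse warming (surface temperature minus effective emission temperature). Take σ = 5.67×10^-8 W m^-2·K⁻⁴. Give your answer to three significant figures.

The planet radiates to space at T_e = [S(1−α)/(4σ)]^(1/4) = 374.8 K.
For a single slab of emissivity ε, T_s⁴ = 2T_e⁴/(2−ε); thus T_s = 374.8·(1.852)^(1/4) = 437.2 K.
The atmosphere warms the surface by 62.41 K.

62.4 K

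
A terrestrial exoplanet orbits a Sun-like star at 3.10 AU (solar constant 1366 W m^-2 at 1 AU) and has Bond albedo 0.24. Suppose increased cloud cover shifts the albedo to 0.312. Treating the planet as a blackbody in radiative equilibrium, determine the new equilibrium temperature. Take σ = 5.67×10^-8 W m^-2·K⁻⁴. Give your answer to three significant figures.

Irradiance scales as 1/d², so S = 1366 W m^-2 × (1/3.10)² = 142.1 W m^-2.
New equilibrium: T₂ = [(1−0.312)·142.1/(4σ)]^(1/4) = 144.1 K.

144 K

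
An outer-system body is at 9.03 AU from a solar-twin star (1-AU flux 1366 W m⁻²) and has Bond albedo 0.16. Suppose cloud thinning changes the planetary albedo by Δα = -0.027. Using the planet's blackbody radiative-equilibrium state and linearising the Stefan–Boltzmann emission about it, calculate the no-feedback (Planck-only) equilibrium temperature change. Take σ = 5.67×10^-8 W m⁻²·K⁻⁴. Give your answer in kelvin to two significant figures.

Flux at the orbit: S = 1366/(9.03)² = 16.75 W m⁻².
The baseline emission temperature is T_e = 88.75 K.
The change in absorbed flux is Δ[S(1−α)/4] = −SΔα/4 = 0.1131 W m⁻².
The Planck feedback parameter is 4σT_e³ = 0.1586 W m⁻²/K.
ΔT₀ = ΔF/λ_P = 0.1131/0.1586 = 0.713 K.

0.71 K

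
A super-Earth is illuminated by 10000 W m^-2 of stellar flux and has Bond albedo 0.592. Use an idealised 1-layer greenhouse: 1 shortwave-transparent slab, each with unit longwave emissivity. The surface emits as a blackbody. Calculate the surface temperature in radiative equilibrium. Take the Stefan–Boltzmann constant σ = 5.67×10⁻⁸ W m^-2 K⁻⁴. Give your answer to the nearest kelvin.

436 kelvin

Top-of-atmosphere balance: σT_e⁴ = S(1−α)/4 = 1020 W m^-2 → T_e = 366.2 K.
Layer-by-layer balance gives σT_s⁴ = (N+1)σT_e⁴, so T_s = 2^¼·366.2 = 435.5 K.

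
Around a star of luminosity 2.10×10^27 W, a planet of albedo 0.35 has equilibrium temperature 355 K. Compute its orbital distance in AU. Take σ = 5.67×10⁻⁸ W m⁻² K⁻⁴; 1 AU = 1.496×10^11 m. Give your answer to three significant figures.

1.16 AU

The flux needed for this T is 4σT⁴/(1−0.35) = 5542 W m⁻².
From L = 4πd²S, d = √(2.10×10^27/(4π·5542)) = 1.737×10^11 m = 1.161 AU.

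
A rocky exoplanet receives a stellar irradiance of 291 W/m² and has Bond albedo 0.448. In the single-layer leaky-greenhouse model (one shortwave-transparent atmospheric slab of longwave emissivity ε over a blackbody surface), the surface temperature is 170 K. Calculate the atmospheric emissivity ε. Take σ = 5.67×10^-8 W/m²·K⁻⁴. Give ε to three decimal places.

0.304

TOA balance gives T_e = 163.1 K.
Since (2−ε)/2 = (T_e/T_s)⁴ = 0.8480, ε = 0.3040.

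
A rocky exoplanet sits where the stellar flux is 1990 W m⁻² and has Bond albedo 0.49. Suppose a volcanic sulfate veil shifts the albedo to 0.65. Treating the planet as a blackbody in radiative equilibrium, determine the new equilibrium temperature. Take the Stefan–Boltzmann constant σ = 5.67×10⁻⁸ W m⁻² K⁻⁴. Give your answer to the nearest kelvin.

235 K

New equilibrium: T₂ = [(1−0.65)·1990/(4σ)]^(1/4) = 235.4 K.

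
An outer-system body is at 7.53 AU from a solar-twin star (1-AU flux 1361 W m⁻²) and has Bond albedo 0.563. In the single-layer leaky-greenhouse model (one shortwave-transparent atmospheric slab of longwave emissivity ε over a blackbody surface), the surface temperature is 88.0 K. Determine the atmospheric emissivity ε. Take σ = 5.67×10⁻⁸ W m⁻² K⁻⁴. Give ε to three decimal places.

0.458

Flux at the orbit: S = 1361/(7.53)² = 24.00 W m⁻².
Effective temperature: T_e = [S(1−α)/(4σ)]^(1/4) = 82.47 K.
Inverting T_s⁴ = 2T_e⁴/(2−ε): (T_e/T_s)⁴ = 0.7712, so ε = 2(1 − 0.7712) = 0.4576.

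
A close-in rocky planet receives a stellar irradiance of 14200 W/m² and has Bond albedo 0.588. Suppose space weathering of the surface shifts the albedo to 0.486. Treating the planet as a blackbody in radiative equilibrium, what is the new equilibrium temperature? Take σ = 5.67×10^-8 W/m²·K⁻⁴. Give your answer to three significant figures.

T₂ = [S(1−α₂)/(4σ)]^(1/4) = [14200·0.514/(4σ)]^(1/4) = 423.5 K.

424 kelvin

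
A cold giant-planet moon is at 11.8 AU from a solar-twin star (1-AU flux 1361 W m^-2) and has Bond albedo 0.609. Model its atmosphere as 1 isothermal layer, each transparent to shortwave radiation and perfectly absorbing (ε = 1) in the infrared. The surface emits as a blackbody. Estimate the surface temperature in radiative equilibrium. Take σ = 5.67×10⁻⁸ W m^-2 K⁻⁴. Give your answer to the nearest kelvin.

Irradiance scales as 1/d², so S = 1361 W m^-2 × (1/11.8)² = 9.774 W m^-2.
Top-of-atmosphere balance: σT_e⁴ = S(1−α)/4 = 0.9555 W m^-2 → T_e = 64.07 K.
For an N-layer opaque stack, T_s⁴ = (N+1)T_e⁴, hence T_s = (2)^(1/4)×64.07 K = 76.19 K.

76 kelvin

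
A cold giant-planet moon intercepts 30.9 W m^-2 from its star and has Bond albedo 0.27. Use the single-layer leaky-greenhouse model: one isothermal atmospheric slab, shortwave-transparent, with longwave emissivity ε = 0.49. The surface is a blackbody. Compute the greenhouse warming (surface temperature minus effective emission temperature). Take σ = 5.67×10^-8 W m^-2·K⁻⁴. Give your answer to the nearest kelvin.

7 kelvin

Effective emission temperature (TOA balance): σT_e⁴ = S(1−α)/4 = 5.639 W m^-2 → T_e = 99.86 K.
The surface balance (absorbed SW + ε·downward IR = σT_s⁴) with T_a⁴ = T_s⁴/2 reduces to T_s = T_e·[2/(2−ε)]^¼ = 107.1 K.
T_s − T_e = 107.1 − 99.86 = 7.269 K.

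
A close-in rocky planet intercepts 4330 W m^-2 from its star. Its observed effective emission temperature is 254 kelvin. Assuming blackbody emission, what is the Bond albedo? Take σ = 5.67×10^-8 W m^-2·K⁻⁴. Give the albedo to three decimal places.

0.782

From σT⁴ = S(1−α)/4 we invert for α: 1−α = 4σT⁴/S.
4σT⁴ = 4·5.67×10⁻⁸·(254)⁴ = 944.0 W m^-2.
Hence α = 1 − 944.0/4330 = 0.7820.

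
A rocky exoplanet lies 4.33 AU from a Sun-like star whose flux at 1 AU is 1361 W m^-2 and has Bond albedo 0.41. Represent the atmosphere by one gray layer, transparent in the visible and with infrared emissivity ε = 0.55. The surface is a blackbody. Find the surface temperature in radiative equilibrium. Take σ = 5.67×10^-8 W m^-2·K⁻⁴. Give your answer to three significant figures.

127 K

Irradiance scales as 1/d², so S = 1361 W m^-2 × (1/4.33)² = 72.59 W m^-2.
Effective emission temperature (TOA balance): σT_e⁴ = S(1−α)/4 = 10.71 W m^-2 → T_e = 117.2 K.
For a single slab of emissivity ε, T_s⁴ = 2T_e⁴/(2−ε); thus T_s = 117.2·(1.379)^(1/4) = 127.0 K.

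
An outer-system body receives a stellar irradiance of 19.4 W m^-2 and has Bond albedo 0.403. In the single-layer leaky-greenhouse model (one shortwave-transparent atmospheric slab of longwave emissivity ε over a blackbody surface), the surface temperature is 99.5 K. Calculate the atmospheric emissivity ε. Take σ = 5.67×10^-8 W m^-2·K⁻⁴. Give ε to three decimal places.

0.958

Effective temperature: T_e = [S(1−α)/(4σ)]^(1/4) = 84.53 K.
Inverting T_s⁴ = 2T_e⁴/(2−ε): (T_e/T_s)⁴ = 0.5210, so ε = 2(1 − 0.5210) = 0.9580.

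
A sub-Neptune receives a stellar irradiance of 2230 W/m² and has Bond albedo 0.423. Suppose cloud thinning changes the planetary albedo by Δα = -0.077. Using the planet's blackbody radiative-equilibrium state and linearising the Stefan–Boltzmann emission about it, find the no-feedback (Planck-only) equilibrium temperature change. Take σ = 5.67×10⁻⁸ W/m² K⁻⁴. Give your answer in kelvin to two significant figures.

Reference equilibrium: T_e = [S(1−α)/(4σ)]^(1/4) = 274.4 K.
The change in absorbed flux is Δ[S(1−α)/4] = −SΔα/4 = 42.93 W/m².
The Planck feedback parameter is 4σT_e³ = 4.688 W/m²/K.
ΔT₀ = ΔF/λ_P = 42.93/4.688 = 9.16 K.

9.2 kelvin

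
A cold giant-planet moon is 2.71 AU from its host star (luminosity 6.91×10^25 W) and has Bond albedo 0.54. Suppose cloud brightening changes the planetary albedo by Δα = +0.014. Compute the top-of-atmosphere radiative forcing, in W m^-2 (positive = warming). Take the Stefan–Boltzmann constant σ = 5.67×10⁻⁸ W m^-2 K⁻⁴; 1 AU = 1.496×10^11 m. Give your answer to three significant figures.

-0.117 W m^-2

d = 2.71 × 1.496×10^11 m = 4.054×10^11 m.
Flux at the orbit: S = L/(4πd²) = 6.91×10^25/(4π·(4.05×10^11)²) = 33.46 W m^-2.
TOA radiative forcing: ΔF = −S·Δα/4 = −33.46·(+0.014)/4 = -0.1171 W m^-2.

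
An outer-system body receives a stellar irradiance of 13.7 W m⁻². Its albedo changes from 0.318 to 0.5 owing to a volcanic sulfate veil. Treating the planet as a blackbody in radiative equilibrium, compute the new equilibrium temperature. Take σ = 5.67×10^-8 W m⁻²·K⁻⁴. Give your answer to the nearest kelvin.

74 K

With the new albedo, S(1−α₂)/4 = 1.712 W m⁻², so T₂ = 74.13 K.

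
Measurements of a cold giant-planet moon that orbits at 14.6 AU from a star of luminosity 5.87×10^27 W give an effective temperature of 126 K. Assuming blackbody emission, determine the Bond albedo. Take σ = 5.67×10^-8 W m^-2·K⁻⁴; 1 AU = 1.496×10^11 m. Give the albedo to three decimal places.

Orbital distance: d = 14.6 AU = 2.184×10^12 m.
Spreading L over a sphere of radius d: S = 5.87×10^27/(4π·2.18×10^12²) = 97.92 W m^-2.
Energy balance: S(1−α)/4 = σT⁴, so 1−α = 4σT⁴/S.
σT⁴ = 14.29 W m^-2, so 4σT⁴ = 57.16 W m^-2.
Hence α = 1 − 57.16/97.92 = 0.4162.

0.416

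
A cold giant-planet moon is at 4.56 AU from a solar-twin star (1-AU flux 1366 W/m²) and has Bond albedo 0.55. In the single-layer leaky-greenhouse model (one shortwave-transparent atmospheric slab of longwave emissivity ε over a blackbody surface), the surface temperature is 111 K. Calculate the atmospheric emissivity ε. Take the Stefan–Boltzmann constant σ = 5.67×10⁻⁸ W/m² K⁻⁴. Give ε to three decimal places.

0.283

Flux at the orbit: S = 1366/(4.56)² = 65.69 W/m².
Effective temperature: T_e = [S(1−α)/(4σ)]^(1/4) = 106.8 K.
Since (2−ε)/2 = (T_e/T_s)⁴ = 0.8586, ε = 0.2828.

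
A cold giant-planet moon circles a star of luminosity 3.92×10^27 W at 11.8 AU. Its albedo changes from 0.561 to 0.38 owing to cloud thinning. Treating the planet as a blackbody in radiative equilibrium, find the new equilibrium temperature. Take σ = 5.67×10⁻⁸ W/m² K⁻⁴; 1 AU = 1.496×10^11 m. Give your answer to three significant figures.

129 K

d = 11.8 × 1.496×10^11 m = 1.765×10^12 m.
Spreading L over a sphere of radius d: S = 3.92×10^27/(4π·1.77×10^12²) = 100.1 W/m².
T₂ = [S(1−α₂)/(4σ)]^(1/4) = [100.1·0.62/(4σ)]^(1/4) = 128.6 K.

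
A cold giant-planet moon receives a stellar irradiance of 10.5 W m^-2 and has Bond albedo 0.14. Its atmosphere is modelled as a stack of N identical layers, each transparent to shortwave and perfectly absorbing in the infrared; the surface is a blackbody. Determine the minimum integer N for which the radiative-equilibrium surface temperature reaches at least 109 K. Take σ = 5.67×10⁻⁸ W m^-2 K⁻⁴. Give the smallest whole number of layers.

The effective emission temperature is T_e = [S(1−α)/(4σ)]^¼ = 79.43 K.
Need (N+1)T_e⁴ ≥ T_s⁴, i.e. N+1 ≥ (109/79.43)⁴ = 3.545.
Rounding up, N = 3.

3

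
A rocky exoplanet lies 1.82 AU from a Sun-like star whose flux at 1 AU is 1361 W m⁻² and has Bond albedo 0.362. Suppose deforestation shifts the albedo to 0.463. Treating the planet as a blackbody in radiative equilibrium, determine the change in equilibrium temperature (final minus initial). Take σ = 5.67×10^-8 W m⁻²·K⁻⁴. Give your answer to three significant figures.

-7.78 K

Irradiance scales as 1/d², so S = 1361 W m⁻² × (1/1.82)² = 410.9 W m⁻².
Before: T₁ = [410.9·0.638/(4σ)]^(1/4) = 184.4 K.
After:  T₂ = [410.9·0.537/(4σ)]^(1/4) = 176.6 K.
ΔT = T₂ − T₁ = -7.775 K.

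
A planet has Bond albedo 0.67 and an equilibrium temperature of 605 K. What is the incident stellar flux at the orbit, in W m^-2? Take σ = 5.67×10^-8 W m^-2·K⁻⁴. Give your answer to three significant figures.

92100 W m^-2

Invert the energy balance for S: S = 4σT⁴/(1−α).
σT⁴ = 5.67×10⁻⁸·(605)⁴ = 7596 W m^-2.
S = 4·7596/0.33 = 92080 W m^-2.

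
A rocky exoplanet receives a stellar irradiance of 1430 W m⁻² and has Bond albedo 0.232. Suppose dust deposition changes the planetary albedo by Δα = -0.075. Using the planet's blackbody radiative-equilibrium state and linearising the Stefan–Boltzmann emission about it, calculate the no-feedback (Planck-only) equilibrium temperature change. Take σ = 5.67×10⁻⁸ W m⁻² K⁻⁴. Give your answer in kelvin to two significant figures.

6.4 K

Unperturbed T_e = [1430·(1−0.232)/(4σ)]^¼ = 263.8 K.
The change in absorbed flux is Δ[S(1−α)/4] = −SΔα/4 = 26.81 W m⁻².
Linearising σT⁴ gives d(σT⁴)/dT = 4σT_e³ = 4.163 W m⁻² per K.
Hence the no-feedback warming is ΔF/(4σT_e³) = 6.44 K.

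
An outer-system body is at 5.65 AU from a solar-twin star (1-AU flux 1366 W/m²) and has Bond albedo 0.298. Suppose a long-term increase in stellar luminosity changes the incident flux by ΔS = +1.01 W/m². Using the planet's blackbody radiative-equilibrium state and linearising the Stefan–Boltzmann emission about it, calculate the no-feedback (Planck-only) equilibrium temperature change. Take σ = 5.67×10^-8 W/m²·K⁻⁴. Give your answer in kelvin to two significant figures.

0.63 kelvin

By the inverse-square law, S = 1366/5.65² = 42.79 W/m².
Unperturbed T_e = [42.79·(1−0.298)/(4σ)]^¼ = 107.3 K.
Only a fraction (1−α) is absorbed and it's spread over 4πR², so ΔF = (1−α)ΔS/4 = 0.1773 W/m².
Planck response: λ_P = 4σT_e³ = 4·5.67×10⁻⁸·(107.3)³ = 0.2800 W/m²/K.
Hence the no-feedback warming is ΔF/(4σT_e³) = 0.633 K.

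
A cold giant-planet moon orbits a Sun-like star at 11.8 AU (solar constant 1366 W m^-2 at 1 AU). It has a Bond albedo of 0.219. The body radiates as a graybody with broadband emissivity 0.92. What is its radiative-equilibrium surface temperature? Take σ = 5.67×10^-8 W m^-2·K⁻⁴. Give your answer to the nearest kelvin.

78 K

Flux at the orbit: S = 1366/(11.8)² = 9.810 W m^-2.
Absorbed flux (global mean): S(1−α)/4 = 9.810·0.781/4 = 1.915 W m^-2.
Radiative balance εσT⁴ = 1.915 gives T = [1.915/(0.92·σ)]^(1/4) = 77.84 K.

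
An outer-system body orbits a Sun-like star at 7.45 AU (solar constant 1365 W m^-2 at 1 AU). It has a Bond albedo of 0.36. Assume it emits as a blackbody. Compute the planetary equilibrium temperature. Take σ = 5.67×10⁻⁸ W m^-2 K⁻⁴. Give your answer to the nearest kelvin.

Flux at the orbit: S = 1365/(7.45)² = 24.59 W m^-2.
The planet absorbs (1−α)S over its disc πR² and re-emits over 4πR², so the mean absorbed flux is (1−0.36)·24.59/4 = 3.935 W m^-2.
Balancing against σT⁴: T = (3.935/5.67×10⁻⁸)^(1/4) = 91.27 K.

91 K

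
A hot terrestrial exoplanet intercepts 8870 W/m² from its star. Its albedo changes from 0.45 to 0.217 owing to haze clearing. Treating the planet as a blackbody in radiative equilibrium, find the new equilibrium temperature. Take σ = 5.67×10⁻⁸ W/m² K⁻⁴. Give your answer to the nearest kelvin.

With the new albedo, S(1−α₂)/4 = 1736 W/m², so T₂ = 418.3 K.

418 kelvin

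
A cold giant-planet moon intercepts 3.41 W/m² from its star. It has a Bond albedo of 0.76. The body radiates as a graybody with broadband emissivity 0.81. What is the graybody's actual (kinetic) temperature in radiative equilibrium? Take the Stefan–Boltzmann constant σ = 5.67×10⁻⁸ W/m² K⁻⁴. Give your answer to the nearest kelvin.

Averaging over the sphere, the absorbed flux is S(1−α)/4 = 0.2046 W/m².
Equating to εσT⁴ with ε = 0.81: T = (0.2046/0.81σ)^(1/4) = 45.94 K.

46 K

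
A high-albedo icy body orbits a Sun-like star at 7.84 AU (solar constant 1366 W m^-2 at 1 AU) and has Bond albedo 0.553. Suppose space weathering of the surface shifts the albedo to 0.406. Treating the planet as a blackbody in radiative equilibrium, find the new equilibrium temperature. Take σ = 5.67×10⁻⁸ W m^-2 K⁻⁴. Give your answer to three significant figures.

Flux at the orbit: S = 1366/(7.84)² = 22.22 W m^-2.
T₂ = [S(1−α₂)/(4σ)]^(1/4) = [22.22·0.594/(4σ)]^(1/4) = 87.35 K.

87.3 kelvin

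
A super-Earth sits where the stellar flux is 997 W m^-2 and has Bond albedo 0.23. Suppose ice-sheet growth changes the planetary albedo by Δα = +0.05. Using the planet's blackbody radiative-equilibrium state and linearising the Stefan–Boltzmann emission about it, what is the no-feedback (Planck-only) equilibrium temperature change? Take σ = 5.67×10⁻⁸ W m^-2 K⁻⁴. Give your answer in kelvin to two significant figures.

-3.9 kelvin

Reference equilibrium: T_e = [S(1−α)/(4σ)]^(1/4) = 241.2 K.
ΔF = −(S/4)Δα = −(997.0/4)×(+0.05) = -12.46 W m^-2.
The Planck feedback parameter is 4σT_e³ = 3.183 W m^-2/K.
ΔT₀ = ΔF/λ_P = -12.46/3.183 = -3.92 K.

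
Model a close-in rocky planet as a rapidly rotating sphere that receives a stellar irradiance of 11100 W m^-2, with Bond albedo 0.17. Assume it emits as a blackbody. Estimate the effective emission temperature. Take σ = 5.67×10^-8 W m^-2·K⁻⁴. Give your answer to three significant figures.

449 K

Averaging over the sphere, the absorbed flux is S(1−α)/4 = 2303 W m^-2.
Balancing against σT⁴: T = (2303/5.67×10⁻⁸)^(1/4) = 448.9 K.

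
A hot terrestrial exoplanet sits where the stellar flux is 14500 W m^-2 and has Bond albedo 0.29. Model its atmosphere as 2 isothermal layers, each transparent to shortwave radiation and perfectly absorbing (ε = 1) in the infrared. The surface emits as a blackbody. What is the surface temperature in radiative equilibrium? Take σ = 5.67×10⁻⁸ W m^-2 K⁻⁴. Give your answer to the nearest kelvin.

607 K

The effective emission temperature is T_e = [S(1−α)/(4σ)]^¼ = 461.6 K.
Layer-by-layer balance gives σT_s⁴ = (N+1)σT_e⁴, so T_s = 3^¼·461.6 = 607.5 K.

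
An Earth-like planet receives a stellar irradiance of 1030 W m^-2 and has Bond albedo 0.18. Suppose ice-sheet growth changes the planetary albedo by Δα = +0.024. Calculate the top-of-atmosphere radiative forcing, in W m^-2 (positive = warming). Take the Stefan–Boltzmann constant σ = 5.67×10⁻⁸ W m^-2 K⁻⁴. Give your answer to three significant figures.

ΔF = −(S/4)Δα = −(1030/4)×(+0.024) = -6.180 W m^-2.

-6.18 W m^-2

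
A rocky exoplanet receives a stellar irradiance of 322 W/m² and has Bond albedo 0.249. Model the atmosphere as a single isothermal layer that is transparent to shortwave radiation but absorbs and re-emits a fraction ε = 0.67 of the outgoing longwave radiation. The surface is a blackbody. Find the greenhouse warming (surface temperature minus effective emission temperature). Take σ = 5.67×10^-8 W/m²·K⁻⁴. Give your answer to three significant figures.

The planet radiates to space at T_e = [S(1−α)/(4σ)]^(1/4) = 180.7 K.
For a single slab of emissivity ε, T_s⁴ = 2T_e⁴/(2−ε); thus T_s = 180.7·(1.504)^(1/4) = 200.1 K.
Greenhouse warming: T_s − T_e = 19.40 K.

19.4 K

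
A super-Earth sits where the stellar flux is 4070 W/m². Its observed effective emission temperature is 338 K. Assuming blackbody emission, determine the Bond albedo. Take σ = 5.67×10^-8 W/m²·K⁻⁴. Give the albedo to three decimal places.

0.273

From σT⁴ = S(1−α)/4 we invert for α: 1−α = 4σT⁴/S.
4σT⁴ = 4·5.67×10⁻⁸·(338)⁴ = 2960 W/m².
Hence α = 1 − 2960/4070 = 0.2727.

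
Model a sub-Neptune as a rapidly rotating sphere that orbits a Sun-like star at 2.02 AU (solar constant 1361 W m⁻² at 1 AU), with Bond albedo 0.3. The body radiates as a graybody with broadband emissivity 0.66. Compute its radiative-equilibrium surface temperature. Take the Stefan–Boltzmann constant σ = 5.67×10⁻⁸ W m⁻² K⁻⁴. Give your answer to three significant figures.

199 K

Flux at the orbit: S = 1361/(2.02)² = 333.5 W m⁻².
The planet absorbs (1−α)S over its disc πR² and re-emits over 4πR², so the mean absorbed flux is (1−0.3)·333.5/4 = 58.37 W m⁻².
Radiative balance εσT⁴ = 58.37 gives T = [58.37/(0.66·σ)]^(1/4) = 198.7 K.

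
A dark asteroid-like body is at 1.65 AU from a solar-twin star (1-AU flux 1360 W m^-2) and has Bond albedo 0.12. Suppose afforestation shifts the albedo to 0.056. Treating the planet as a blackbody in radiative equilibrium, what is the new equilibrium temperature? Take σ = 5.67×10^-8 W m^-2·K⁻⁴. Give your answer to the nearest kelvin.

214 K

By the inverse-square law, S = 1360/1.65² = 499.5 W m^-2.
T₂ = [S(1−α₂)/(4σ)]^(1/4) = [499.5·0.944/(4σ)]^(1/4) = 213.5 K.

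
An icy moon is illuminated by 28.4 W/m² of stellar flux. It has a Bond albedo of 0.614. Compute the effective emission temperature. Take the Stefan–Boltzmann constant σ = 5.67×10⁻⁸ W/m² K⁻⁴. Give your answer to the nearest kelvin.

83 kelvin

The planet absorbs (1−α)S over its disc πR² and re-emits over 4πR², so the mean absorbed flux is (1−0.614)·28.40/4 = 2.741 W/m².
In equilibrium σT⁴ equals this, so T = 83.38 K.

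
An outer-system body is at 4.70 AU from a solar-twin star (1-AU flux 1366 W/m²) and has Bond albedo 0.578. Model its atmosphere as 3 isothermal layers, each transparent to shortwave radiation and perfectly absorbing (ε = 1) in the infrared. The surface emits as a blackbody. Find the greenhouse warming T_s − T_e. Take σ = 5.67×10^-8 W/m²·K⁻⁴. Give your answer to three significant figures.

42.9 K

By the inverse-square law, S = 1366/4.70² = 61.84 W/m².
Top-of-atmosphere balance: σT_e⁴ = S(1−α)/4 = 6.524 W/m² → T_e = 103.6 K.
Surface: T_s = (4)^¼·T_e = 146.5 K.
So the greenhouse effect raises the surface by 146.5 − 103.6 = 42.90 K.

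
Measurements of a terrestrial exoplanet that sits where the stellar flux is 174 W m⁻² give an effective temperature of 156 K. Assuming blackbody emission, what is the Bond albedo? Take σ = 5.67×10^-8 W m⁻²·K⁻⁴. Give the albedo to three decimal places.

0.228

From σT⁴ = S(1−α)/4 we invert for α: 1−α = 4σT⁴/S.
σT⁴ = 33.58 W m⁻², so 4σT⁴ = 134.3 W m⁻².
1−α = 134.3/174.0 = 0.7720, so α = 0.2280.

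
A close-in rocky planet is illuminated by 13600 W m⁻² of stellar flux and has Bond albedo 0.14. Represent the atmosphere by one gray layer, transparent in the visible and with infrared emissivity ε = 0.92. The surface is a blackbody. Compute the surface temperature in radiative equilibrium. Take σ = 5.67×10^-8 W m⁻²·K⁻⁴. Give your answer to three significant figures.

556 K

Effective emission temperature (TOA balance): σT_e⁴ = S(1−α)/4 = 2924 W m⁻² → T_e = 476.5 K.
For a single slab of emissivity ε, T_s⁴ = 2T_e⁴/(2−ε); thus T_s = 476.5·(1.852)^(1/4) = 555.9 K.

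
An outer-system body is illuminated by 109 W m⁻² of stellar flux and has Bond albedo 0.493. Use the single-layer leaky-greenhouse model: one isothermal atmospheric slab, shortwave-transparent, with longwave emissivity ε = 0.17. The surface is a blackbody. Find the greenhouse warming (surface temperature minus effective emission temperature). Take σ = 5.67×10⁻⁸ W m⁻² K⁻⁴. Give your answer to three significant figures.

The planet radiates to space at T_e = [S(1−α)/(4σ)]^(1/4) = 124.9 K.
For a single slab of emissivity ε, T_s⁴ = 2T_e⁴/(2−ε); thus T_s = 124.9·(1.093)^(1/4) = 127.7 K.
T_s − T_e = 127.7 − 124.9 = 2.806 K.

2.81 K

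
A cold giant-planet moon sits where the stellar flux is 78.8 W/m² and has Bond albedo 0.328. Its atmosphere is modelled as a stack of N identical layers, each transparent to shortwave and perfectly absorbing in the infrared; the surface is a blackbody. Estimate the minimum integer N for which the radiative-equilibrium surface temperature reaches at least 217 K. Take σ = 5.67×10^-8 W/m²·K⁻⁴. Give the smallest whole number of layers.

9

The effective emission temperature is T_e = [S(1−α)/(4σ)]^¼ = 123.6 K.
T_s = (N+1)^(1/4)·T_e ≥ 217 K requires N+1 ≥ (T_s/T_e)⁴ = (217/123.6)⁴ = 9.497.
So N ≥ 8.497; the smallest integer is N = 9.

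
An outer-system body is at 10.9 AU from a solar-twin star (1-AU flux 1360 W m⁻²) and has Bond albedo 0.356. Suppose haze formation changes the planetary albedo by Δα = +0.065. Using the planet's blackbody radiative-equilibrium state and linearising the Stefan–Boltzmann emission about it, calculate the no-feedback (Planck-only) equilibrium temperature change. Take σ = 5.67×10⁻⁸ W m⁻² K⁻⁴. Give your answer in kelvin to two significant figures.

-1.9 K

By the inverse-square law, S = 1360/10.9² = 11.45 W m⁻².
The baseline emission temperature is T_e = 75.51 K.
TOA radiative forcing: ΔF = −S·Δα/4 = −11.45·(+0.065)/4 = -0.1860 W m⁻².
Linearising σT⁴ gives d(σT⁴)/dT = 4σT_e³ = 0.09763 W m⁻² per K.
So ΔT₀ = -0.1860/0.09763 = -1.91 K.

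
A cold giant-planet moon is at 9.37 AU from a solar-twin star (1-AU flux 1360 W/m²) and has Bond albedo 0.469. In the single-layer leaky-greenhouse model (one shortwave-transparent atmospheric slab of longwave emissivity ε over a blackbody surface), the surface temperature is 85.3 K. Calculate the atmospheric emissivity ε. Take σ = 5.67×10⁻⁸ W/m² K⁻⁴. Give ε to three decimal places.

0.630

Irradiance scales as 1/d², so S = 1360 W/m² × (1/9.37)² = 15.49 W/m².
First, T_e = [15.49·(1−0.469)/(4σ)]^(1/4) = 77.60 K.
Inverting T_s⁴ = 2T_e⁴/(2−ε): (T_e/T_s)⁴ = 0.6850, so ε = 2(1 − 0.6850) = 0.6299.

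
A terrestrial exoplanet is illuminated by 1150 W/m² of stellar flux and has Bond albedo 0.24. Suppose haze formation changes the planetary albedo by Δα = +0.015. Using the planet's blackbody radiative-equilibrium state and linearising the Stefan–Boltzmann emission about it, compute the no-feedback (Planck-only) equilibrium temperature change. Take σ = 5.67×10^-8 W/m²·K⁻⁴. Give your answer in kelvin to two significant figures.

-1.2 kelvin

Unperturbed T_e = [1150·(1−0.24)/(4σ)]^¼ = 249.2 K.
The change in absorbed flux is Δ[S(1−α)/4] = −SΔα/4 = -4.312 W/m².
Linearising σT⁴ gives d(σT⁴)/dT = 4σT_e³ = 3.508 W/m² per K.
ΔT₀ = ΔF/λ_P = -4.312/3.508 = -1.23 K.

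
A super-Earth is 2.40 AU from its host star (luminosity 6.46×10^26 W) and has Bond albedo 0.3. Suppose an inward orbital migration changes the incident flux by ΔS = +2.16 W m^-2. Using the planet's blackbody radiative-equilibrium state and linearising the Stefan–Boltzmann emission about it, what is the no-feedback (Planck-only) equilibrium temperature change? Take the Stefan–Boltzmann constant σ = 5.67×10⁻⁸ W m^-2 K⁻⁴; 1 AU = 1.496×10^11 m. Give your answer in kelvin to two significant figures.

Orbital distance: d = 2.40 AU = 3.590×10^11 m.
S = L/(4πd²) = 398.8 W m^-2.
Unperturbed T_e = [398.8·(1−0.3)/(4σ)]^¼ = 187.3 K.
ΔF = Δ[S(1−α)]/4 = (1−0.3)·+2.16/4 = 0.3780 W m^-2.
Planck response: λ_P = 4σT_e³ = 4·5.67×10⁻⁸·(187.3)³ = 1.490 W m^-2/K.
ΔT₀ = ΔF/λ_P = 0.3780/1.490 = 0.254 K.

0.25 K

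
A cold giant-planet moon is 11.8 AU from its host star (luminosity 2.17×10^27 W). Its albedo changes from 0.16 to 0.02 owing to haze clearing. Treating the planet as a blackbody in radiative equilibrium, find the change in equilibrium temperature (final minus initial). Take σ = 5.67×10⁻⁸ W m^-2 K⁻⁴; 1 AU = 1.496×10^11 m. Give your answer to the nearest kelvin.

5 kelvin

Orbital distance: d = 11.8 AU = 1.765×10^12 m.
Spreading L over a sphere of radius d: S = 2.17×10^27/(4π·1.77×10^12²) = 55.41 W m^-2.
Before: T₁ = [55.41·0.84/(4σ)]^(1/4) = 119.7 K.
With α = 0.02, T₂ = 124.4 K.
ΔT = T₂ − T₁ = 4.703 K.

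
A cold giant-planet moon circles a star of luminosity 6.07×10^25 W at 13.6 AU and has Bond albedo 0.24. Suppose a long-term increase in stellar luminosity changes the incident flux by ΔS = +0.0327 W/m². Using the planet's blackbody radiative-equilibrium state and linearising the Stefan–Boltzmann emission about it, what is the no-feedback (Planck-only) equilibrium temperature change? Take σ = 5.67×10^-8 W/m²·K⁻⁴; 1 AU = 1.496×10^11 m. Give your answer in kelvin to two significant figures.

d = 13.6 × 1.496×10^11 m = 2.035×10^12 m.
Flux at the orbit: S = L/(4πd²) = 6.07×10^25/(4π·(2.03×10^12)²) = 1.167 W/m².
Reference equilibrium: T_e = [S(1−α)/(4σ)]^(1/4) = 44.47 K.
ΔF = Δ[S(1−α)]/4 = (1−0.24)·+0.0327/4 = 0.006213 W/m².
The Planck feedback parameter is 4σT_e³ = 0.01994 W/m²/K.
Hence the no-feedback warming is ΔF/(4σT_e³) = 0.312 K.

0.31 K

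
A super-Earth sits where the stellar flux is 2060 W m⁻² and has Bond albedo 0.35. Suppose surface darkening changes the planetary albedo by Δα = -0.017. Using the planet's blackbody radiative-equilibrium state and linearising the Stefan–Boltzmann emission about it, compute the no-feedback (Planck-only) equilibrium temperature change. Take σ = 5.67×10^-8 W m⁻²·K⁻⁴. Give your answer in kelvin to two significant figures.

Reference equilibrium: T_e = [S(1−α)/(4σ)]^(1/4) = 277.2 K.
TOA radiative forcing: ΔF = −S·Δα/4 = −2060·(-0.017)/4 = 8.755 W m⁻².
Planck response: λ_P = 4σT_e³ = 4·5.67×10⁻⁸·(277.2)³ = 4.831 W m⁻²/K.
So ΔT₀ = 8.755/4.831 = 1.81 K.

1.8 K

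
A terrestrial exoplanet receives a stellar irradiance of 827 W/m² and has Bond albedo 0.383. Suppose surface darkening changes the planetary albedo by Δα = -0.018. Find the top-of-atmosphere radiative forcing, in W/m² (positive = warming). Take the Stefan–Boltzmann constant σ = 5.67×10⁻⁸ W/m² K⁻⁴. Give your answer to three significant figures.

ΔF = −(S/4)Δα = −(827.0/4)×(-0.018) = 3.721 W/m².

3.72 W/m²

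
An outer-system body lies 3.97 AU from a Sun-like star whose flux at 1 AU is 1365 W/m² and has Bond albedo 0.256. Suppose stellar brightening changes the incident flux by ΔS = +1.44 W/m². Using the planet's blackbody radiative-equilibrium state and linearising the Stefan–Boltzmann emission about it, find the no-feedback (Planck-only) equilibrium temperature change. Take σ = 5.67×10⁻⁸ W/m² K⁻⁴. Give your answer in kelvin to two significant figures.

0.54 K

By the inverse-square law, S = 1365/3.97² = 86.61 W/m².
Reference equilibrium: T_e = [S(1−α)/(4σ)]^(1/4) = 129.8 K.
ΔF = Δ[S(1−α)]/4 = (1−0.256)·+1.44/4 = 0.2678 W/m².
The Planck feedback parameter is 4σT_e³ = 0.4963 W/m²/K.
ΔT₀ = ΔF/λ_P = 0.2678/0.4963 = 0.540 K.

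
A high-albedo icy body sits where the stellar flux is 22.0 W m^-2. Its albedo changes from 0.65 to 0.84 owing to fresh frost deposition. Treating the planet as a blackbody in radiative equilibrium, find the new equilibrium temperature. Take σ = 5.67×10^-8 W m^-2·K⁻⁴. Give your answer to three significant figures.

New equilibrium: T₂ = [(1−0.84)·22.00/(4σ)]^(1/4) = 62.77 K.

62.8 K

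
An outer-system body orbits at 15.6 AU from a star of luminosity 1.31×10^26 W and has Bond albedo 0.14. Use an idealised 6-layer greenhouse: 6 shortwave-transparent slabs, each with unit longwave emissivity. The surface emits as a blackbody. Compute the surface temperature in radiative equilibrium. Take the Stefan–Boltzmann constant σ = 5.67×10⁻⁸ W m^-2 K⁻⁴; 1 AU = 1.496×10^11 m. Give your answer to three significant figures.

84.4 K

d = 15.6 × 1.496×10^11 m = 2.334×10^12 m.
Flux at the orbit: S = L/(4πd²) = 1.31×10^26/(4π·(2.33×10^12)²) = 1.914 W m^-2.
OLR = S(1−α)/4 = 0.4115 W m^-2; the top layer radiates at T_e = 51.90 K.
With N = 6 opaque layers, T_s = (N+1)^(1/4)·T_e = 7^(1/4)·51.90 = 84.43 K.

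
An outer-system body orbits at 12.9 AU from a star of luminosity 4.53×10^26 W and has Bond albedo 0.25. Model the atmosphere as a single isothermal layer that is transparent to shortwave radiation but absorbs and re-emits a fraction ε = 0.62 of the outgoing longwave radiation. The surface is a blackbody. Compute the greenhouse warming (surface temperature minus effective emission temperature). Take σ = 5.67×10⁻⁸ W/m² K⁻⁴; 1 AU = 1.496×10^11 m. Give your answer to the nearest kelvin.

7 K

Orbital distance: d = 12.9 AU = 1.930×10^12 m.
Spreading L over a sphere of radius d: S = 4.53×10^26/(4π·1.93×10^12²) = 9.679 W/m².
Effective emission temperature (TOA balance): σT_e⁴ = S(1−α)/4 = 1.815 W/m² → T_e = 75.22 K.
Surface balance with a leaky layer gives σT_s⁴ = σT_e⁴·2/(2−ε), so T_s = T_e·[2/(2−0.62)]^(1/4) = 82.53 K.
Greenhouse warming: T_s − T_e = 7.311 K.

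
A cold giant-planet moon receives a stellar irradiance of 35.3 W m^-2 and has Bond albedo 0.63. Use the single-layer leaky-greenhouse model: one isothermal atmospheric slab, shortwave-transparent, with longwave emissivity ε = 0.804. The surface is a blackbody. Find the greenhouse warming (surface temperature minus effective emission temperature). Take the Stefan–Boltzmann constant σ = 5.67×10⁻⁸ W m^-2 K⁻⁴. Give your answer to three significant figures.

The planet radiates to space at T_e = [S(1−α)/(4σ)]^(1/4) = 87.11 K.
The surface balance (absorbed SW + ε·downward IR = σT_s⁴) with T_a⁴ = T_s⁴/2 reduces to T_s = T_e·[2/(2−ε)]^¼ = 99.06 K.
The atmosphere warms the surface by 11.95 K.

11.9 K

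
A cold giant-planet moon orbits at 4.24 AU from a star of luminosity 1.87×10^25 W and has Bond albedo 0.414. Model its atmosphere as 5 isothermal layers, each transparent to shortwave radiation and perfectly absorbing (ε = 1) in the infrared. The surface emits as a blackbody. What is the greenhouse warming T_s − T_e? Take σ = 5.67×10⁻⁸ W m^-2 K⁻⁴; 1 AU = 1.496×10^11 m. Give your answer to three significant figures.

Orbital distance: d = 4.24 AU = 6.343×10^11 m.
S = L/(4πd²) = 3.699 W m^-2.
OLR = S(1−α)/4 = 0.5418 W m^-2; the top layer radiates at T_e = 55.60 K.
Surface: T_s = (6)^¼·T_e = 87.02 K.
Warming: T_s − T_e = 31.42 K.

31.4 K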